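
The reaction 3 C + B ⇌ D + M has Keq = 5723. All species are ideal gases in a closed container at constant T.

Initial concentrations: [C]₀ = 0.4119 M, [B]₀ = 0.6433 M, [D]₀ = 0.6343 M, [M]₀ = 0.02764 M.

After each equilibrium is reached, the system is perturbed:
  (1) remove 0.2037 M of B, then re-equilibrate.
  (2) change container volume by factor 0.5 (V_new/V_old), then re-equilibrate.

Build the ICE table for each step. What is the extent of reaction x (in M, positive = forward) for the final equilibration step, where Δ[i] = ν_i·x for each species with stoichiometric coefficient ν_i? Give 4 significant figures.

Q₀ = 0.39 vs Keq = 5723 ⇒ Q<K, forward
Step 1:
                    C           B           D           M
  init         0.4119      0.6433      0.6343     0.02764
  Δ           -0.3779      -0.126       0.126       0.126
  eq          0.03404      0.5173      0.7603      0.1536
  solve Keq expr → x = 0.126; check Q = 5723
Then remove 0.2037 M of B.
Step 2:
                    C           B           D           M
  init        0.03404      0.3136      0.7603      0.1536
  Δ           0.00589    0.001963   -0.001963   -0.001963
  eq          0.03993      0.3156      0.7583      0.1516
  solve Keq expr → x = -0.001963; check Q = 5723
Then change container volume by factor 0.5 (V_new/V_old).
Step 3:
                    C           B           D           M
  init        0.07986      0.6312       1.517      0.3033
  Δ          -0.02866   -0.009554    0.009554    0.009554
  eq           0.0512      0.6217       1.526      0.3128
  solve Keq expr → x = 0.009554; check Q = 5723

x = 0.009554 M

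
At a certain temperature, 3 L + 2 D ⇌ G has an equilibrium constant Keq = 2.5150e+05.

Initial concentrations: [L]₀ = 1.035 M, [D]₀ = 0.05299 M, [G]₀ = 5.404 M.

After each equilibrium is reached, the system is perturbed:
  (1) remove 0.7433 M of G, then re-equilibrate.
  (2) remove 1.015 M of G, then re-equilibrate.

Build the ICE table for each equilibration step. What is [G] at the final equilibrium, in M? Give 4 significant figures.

[G]_eq = 3.67 M

Q₀ = 1736 vs Keq = 2.5150e+05 ⇒ Q<K, forward
Step 1:
                   L          D          G
  init         1.035    0.05299      5.404
  Δ         -0.07211   -0.04807    0.02404
  eq          0.9629   0.004917      5.428
  solve Keq expr → x = 0.02404; check Q = 2.5150e+05
Then remove 0.7433 M of G.
Step 2:
                   L          D          G
  init        0.9629   0.004917      4.685
  Δ       -5.1790e-04 -3.4527e-04 1.7263e-04
  eq          0.9624   0.004572      4.685
  solve Keq expr → x = 1.7263e-04; check Q = 2.5150e+05
Then remove 1.015 M of G.
Step 3:
                   L          D          G
  init        0.9624   0.004572       3.67
  Δ       -7.8052e-04 -5.2035e-04 2.6017e-04
  eq          0.9616   0.004051       3.67
  solve Keq expr → x = 2.6017e-04; check Q = 2.5150e+05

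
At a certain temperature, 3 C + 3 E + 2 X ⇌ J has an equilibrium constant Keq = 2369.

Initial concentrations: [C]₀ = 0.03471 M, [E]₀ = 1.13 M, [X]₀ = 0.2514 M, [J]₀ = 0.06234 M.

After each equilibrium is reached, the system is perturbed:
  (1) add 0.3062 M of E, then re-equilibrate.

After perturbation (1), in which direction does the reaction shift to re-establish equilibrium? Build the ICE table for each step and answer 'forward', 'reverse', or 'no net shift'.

Direction: forward

Q₀ = 1.6347e+04 vs Keq = 2369 ⇒ Q>K, reverse
Step 1:
                   C          E          X          J
  init       0.03471       1.13     0.2514    0.06234
  Δ          0.02448    0.02448    0.01632   -0.00816
  eq         0.05919      1.154     0.2677    0.05418
  solve Keq expr → x = -0.00816; check Q = 2369
Then add 0.3062 M of E.
Step 2:
                   C          E          X          J
  init       0.05919      1.461     0.2677    0.05418
  Δ         -0.01027   -0.01027  -0.006845   0.003422
  eq         0.04892       1.45     0.2609     0.0576
  solve Keq expr → x = 0.003422; check Q = 2369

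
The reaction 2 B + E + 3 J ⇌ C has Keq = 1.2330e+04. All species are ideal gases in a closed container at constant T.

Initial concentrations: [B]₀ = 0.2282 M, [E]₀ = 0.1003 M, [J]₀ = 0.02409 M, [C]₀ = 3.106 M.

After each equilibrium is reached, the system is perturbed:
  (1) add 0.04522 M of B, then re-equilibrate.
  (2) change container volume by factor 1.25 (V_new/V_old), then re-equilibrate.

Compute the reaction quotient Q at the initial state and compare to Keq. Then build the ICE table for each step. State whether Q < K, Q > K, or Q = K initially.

Q₀ = 4.2536e+07; Q > K (proceeds reverse)

Q₀ = 4.2536e+07 vs Keq = 1.2330e+04 ⇒ Q>K, reverse
Step 1:
                    B           E           J           C
  I            0.2282      0.1003     0.02409       3.106
  C            0.1335     0.06673      0.2002    -0.06673
  E            0.3617       0.167      0.2243       3.039
  solve Keq expr → x = -0.06673; check Q = 1.2330e+04
Then add 0.04522 M of B.
Step 2:
                    B           E           J           C
  I            0.4069       0.167      0.2243       3.039
  C         -0.008183   -0.004092    -0.01227    0.004092
  E            0.3987      0.1629       0.212       3.043
  solve Keq expr → x = 0.004092; check Q = 1.2330e+04
Then change container volume by factor 1.25 (V_new/V_old).
Step 3:
                    B           E           J           C
  I             0.319      0.1304      0.1696       2.435
  C           0.03383     0.01691     0.05074    -0.01691
  E            0.3528      0.1473      0.2203       2.418
  solve Keq expr → x = -0.01691; check Q = 1.2330e+04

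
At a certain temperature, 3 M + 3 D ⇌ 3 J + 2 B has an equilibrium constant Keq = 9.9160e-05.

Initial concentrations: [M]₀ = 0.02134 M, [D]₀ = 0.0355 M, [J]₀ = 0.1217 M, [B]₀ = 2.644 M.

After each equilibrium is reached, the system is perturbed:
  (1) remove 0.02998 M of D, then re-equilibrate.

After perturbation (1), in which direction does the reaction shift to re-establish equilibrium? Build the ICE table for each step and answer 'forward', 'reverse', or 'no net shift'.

Direction: reverse

Q₀ = 2.8982e+07 vs Keq = 9.9160e-05 ⇒ Q>K, reverse
Step 1:
                    M           D           J           B
  Initial     0.02134      0.0355      0.1217       2.644
  Change       0.1211      0.1211     -0.1211    -0.08077
  Equil        0.1425      0.1566  5.5160e-04       2.563
  solve Keq expr → x = -0.04038; check Q = 9.9160e-05
Then remove 0.02998 M of D.
Step 2:
                    M           D           J           B
  Initial      0.1425      0.1267  5.5160e-04       2.563
  Change   1.0486e-04  1.0486e-04 -1.0486e-04 -6.9908e-05
  Equil        0.1426      0.1268  4.4674e-04       2.563
  solve Keq expr → x = -3.4954e-05; check Q = 9.9160e-05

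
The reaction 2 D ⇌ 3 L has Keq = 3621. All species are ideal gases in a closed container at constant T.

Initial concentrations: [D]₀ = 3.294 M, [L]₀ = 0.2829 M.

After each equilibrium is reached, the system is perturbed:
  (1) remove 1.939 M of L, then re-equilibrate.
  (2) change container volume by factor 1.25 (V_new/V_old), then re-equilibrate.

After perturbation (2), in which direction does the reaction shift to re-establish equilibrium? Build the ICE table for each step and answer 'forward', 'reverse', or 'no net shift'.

Direction: forward

Q₀ = 0.002087 vs Keq = 3621 ⇒ Q<K, forward
Step 1:
                  D         L
  Initial     3.294    0.2829
  Change     -3.111     4.667
  Equil       0.183     4.949
  solve Keq expr → x = 1.556; check Q = 3621
Then remove 1.939 M of L.
Step 2:
                  D         L
  Initial     0.183      3.01
  Change   -0.09026    0.1354
  Equil     0.09272     3.146
  solve Keq expr → x = 0.04513; check Q = 3621
Then change container volume by factor 1.25 (V_new/V_old).
Step 3:
                  D         L
  Initial   0.07418     2.517
  Change  -0.007392   0.01109
  Equil     0.06679     2.528
  solve Keq expr → x = 0.003696; check Q = 3621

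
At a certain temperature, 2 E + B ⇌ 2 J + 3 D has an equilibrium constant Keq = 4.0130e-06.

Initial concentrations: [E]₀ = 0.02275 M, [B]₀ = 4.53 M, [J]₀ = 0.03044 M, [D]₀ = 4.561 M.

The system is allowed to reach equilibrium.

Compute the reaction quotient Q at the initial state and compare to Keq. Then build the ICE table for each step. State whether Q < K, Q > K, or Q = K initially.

Q₀ = 37.5; Q > K (proceeds reverse)

Q₀ = 37.5 vs Keq = 4.0130e-06 ⇒ Q>K, reverse
Step 1:
                  E         B         J         D
  I         0.02275      4.53   0.03044     4.561
  C         0.03042   0.01521  -0.03042  -0.04562
  E         0.05317     4.545 2.3665e-05     4.515
  solve Keq expr → x = -0.01521; check Q = 4.0130e-06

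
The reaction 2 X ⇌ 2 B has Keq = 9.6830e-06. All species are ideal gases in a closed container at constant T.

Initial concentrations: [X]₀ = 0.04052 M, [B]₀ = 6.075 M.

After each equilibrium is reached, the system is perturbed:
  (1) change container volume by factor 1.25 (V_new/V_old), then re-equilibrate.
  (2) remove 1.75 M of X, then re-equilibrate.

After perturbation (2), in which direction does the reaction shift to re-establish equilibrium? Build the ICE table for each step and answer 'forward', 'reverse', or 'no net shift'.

Direction: reverse

Q₀ = 2.2478e+04 vs Keq = 9.6830e-06 ⇒ Q>K, reverse
Step 1:
                  X         B
  I         0.04052     6.075
  C           6.056    -6.056
  E           6.097   0.01897
  solve Keq expr → x = -3.028; check Q = 9.6830e-06
Then change container volume by factor 1.25 (V_new/V_old).
Step 2:
                  X         B
  I           4.877   0.01518
  C               0         0
  E           4.877   0.01518
  solve Keq expr → x = 0; check Q = 9.6830e-06
Then remove 1.75 M of X.
Step 3:
                  X         B
  I           3.127   0.01518
  C        0.005429 -0.005429
  E           3.133  0.009748
  solve Keq expr → x = -0.002714; check Q = 9.6830e-06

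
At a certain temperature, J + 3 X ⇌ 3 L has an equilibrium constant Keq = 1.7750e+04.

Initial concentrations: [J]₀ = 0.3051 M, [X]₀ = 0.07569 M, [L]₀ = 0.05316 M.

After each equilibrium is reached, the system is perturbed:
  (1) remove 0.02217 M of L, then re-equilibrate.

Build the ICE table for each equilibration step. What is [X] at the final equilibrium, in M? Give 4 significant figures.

[X]_eq = 0.005893 M

Q₀ = 1.136 vs Keq = 1.7750e+04 ⇒ Q<K, forward
Step 1:
                   J          X          L
  Initial     0.3051    0.07569    0.05316
  Change    -0.02286   -0.06858    0.06858
  Equil       0.2822   0.007114     0.1217
  solve Keq expr → x = 0.02286; check Q = 1.7750e+04
Then remove 0.02217 M of L.
Step 2:
                   J          X          L
  Initial     0.2822   0.007114    0.09957
  Change  -4.0715e-04  -0.001221   0.001221
  Equil       0.2818   0.005893     0.1008
  solve Keq expr → x = 4.0715e-04; check Q = 1.7750e+04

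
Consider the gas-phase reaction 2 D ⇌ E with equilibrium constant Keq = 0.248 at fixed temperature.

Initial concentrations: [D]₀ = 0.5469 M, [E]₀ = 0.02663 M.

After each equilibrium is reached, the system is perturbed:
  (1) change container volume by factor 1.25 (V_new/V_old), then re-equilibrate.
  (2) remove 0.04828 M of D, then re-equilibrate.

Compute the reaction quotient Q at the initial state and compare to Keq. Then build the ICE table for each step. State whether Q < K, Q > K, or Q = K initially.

Q₀ = 0.08903; Q < K (proceeds forward)

Q₀ = 0.08903 vs Keq = 0.248 ⇒ Q<K, forward
Step 1:
                   D          E
  Initial     0.5469    0.02663
  Change    -0.06292    0.03146
  Equil        0.484    0.05809
  solve Keq expr → x = 0.03146; check Q = 0.248
Then change container volume by factor 1.25 (V_new/V_old).
Step 2:
                   D          E
  Initial     0.3872    0.04647
  Change     0.01337  -0.006683
  Equil       0.4005    0.03979
  solve Keq expr → x = -0.006683; check Q = 0.248
Then remove 0.04828 M of D.
Step 3:
                   D          E
  Initial     0.3523    0.03979
  Change     0.01329  -0.006647
  Equil       0.3656    0.03314
  solve Keq expr → x = -0.006647; check Q = 0.248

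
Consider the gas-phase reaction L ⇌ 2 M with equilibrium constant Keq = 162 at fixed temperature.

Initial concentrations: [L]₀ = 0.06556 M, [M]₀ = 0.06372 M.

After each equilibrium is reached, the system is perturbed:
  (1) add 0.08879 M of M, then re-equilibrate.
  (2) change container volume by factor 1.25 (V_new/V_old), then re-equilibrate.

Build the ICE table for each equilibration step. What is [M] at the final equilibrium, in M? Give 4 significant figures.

Q₀ = 0.06193 vs Keq = 162 ⇒ Q<K, forward
Step 1:
                  L         M
  Initial   0.06556   0.06372
  Change   -0.06533    0.1307
  Equil   2.3322e-04    0.1944
  solve Keq expr → x = 0.06533; check Q = 162
Then add 0.08879 M of M.
Step 2:
                  L         M
  Initial 2.3322e-04    0.2832
  Change  2.5992e-04 -5.1983e-04
  Equil   4.9313e-04    0.2826
  solve Keq expr → x = -2.5992e-04; check Q = 162
Then change container volume by factor 1.25 (V_new/V_old).
Step 3:
                  L         M
  Initial 3.9451e-04    0.2261
  Change  -7.8463e-05 1.5693e-04
  Equil   3.1604e-04    0.2263
  solve Keq expr → x = 7.8463e-05; check Q = 162

[M]_eq = 0.2263 M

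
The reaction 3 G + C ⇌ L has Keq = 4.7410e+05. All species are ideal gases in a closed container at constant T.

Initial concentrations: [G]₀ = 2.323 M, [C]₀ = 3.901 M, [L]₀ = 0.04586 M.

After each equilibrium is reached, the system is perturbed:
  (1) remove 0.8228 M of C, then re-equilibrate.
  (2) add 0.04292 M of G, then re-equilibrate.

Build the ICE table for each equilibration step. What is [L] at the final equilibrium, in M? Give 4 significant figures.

[L]_eq = 0.8315 M

Q₀ = 9.3780e-04 vs Keq = 4.7410e+05 ⇒ Q<K, forward
Step 1:
                    G           C           L
  Initial       2.323       3.901     0.04586
  Change       -2.315     -0.7716      0.7716
  Equil      0.008198       3.129      0.8175
  solve Keq expr → x = 0.7716; check Q = 4.7410e+05
Then remove 0.8228 M of C.
Step 2:
                    G           C           L
  Initial    0.008198       2.307      0.8175
  Change   8.7605e-04  2.9202e-04 -2.9202e-04
  Equil      0.009074       2.307      0.8172
  solve Keq expr → x = -2.9202e-04; check Q = 4.7410e+05
Then add 0.04292 M of G.
Step 3:
                    G           C           L
  Initial     0.05199       2.307      0.8172
  Change     -0.04285    -0.01428     0.01428
  Equil      0.009146       2.293      0.8315
  solve Keq expr → x = 0.01428; check Q = 4.7410e+05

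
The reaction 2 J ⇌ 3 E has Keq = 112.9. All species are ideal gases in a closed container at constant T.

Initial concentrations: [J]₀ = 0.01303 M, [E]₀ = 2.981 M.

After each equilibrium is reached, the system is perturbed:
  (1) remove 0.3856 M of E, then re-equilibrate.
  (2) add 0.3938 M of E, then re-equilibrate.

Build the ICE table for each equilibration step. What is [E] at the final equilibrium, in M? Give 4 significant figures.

[E]_eq = 2.463 M

Q₀ = 1.5603e+05 vs Keq = 112.9 ⇒ Q>K, reverse
Step 1:
                   J          E
  init       0.01303      2.981
  Δ           0.3494    -0.5241
  eq          0.3624      2.457
  solve Keq expr → x = -0.1747; check Q = 112.9
Then remove 0.3856 M of E.
Step 2:
                   J          E
  init        0.3624      2.071
  Δ         -0.06259    0.09389
  eq          0.2998      2.165
  solve Keq expr → x = 0.0313; check Q = 112.9
Then add 0.3938 M of E.
Step 3:
                   J          E
  init        0.2998      2.559
  Δ          0.06396   -0.09593
  eq          0.3638      2.463
  solve Keq expr → x = -0.03198; check Q = 112.9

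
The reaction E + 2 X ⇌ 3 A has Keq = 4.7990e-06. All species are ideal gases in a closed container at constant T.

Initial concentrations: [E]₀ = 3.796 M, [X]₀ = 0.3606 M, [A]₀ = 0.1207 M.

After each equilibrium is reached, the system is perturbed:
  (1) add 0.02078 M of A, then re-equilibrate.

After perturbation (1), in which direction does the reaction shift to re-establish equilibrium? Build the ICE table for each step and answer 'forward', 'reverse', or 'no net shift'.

Direction: reverse

Q₀ = 0.003562 vs Keq = 4.7990e-06 ⇒ Q>K, reverse
Step 1:
                  E         X         A
  init        3.796    0.3606    0.1207
  Δ         0.03521   0.07043   -0.1056
  eq          3.831     0.431   0.01506
  solve Keq expr → x = -0.03521; check Q = 4.7990e-06
Then add 0.02078 M of A.
Step 2:
                  E         X         A
  init        3.831     0.431   0.03584
  Δ        0.006818   0.01364  -0.02045
  eq          3.838    0.4447   0.01539
  solve Keq expr → x = -0.006818; check Q = 4.7990e-06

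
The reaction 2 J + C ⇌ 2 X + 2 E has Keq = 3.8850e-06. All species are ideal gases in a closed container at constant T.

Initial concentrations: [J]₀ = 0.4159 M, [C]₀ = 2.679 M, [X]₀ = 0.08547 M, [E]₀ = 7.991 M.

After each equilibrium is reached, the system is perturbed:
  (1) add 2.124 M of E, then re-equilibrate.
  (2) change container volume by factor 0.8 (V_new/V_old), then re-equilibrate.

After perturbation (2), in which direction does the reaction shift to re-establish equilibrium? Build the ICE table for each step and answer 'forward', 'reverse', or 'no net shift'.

Q₀ = 1.007 vs Keq = 3.8850e-06 ⇒ Q>K, reverse
Step 1:
                   J          C          X          E
  Initial     0.4159      2.679    0.08547      7.991
  Change     0.08526    0.04263   -0.08526   -0.08526
  Equil       0.5012      2.722 2.0613e-04      7.906
  solve Keq expr → x = -0.04263; check Q = 3.8850e-06
Then add 2.124 M of E.
Step 2:
                   J          C          X          E
  Initial     0.5012      2.722 2.0613e-04      10.03
  Change  4.3637e-05 2.1819e-05 -4.3637e-05 -4.3637e-05
  Equil       0.5012      2.722 1.6250e-04      10.03
  solve Keq expr → x = -2.1819e-05; check Q = 3.8850e-06
Then change container volume by factor 0.8 (V_new/V_old).
Step 3:
                   J          C          X          E
  Initial     0.6265      3.402 2.0312e-04      12.54
  Change  2.1437e-05 1.0719e-05 -2.1437e-05 -2.1437e-05
  Equil       0.6265      3.402 1.8168e-04      12.54
  solve Keq expr → x = -1.0719e-05; check Q = 3.8850e-06

Direction: reverse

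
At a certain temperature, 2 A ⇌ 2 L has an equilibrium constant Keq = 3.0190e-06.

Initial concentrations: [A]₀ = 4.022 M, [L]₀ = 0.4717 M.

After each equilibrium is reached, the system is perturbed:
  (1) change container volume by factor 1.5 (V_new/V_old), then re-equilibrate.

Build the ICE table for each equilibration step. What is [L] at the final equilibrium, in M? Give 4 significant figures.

[L]_eq = 0.005196 M

Q₀ = 0.01375 vs Keq = 3.0190e-06 ⇒ Q>K, reverse
Step 1:
                  A         L
  init        4.022    0.4717
  Δ          0.4639   -0.4639
  eq          4.486  0.007794
  solve Keq expr → x = -0.232; check Q = 3.0190e-06
Then change container volume by factor 1.5 (V_new/V_old).
Step 2:
                  A         L
  init        2.991  0.005196
  Δ               0         0
  eq          2.991  0.005196
  solve Keq expr → x = 0; check Q = 3.0190e-06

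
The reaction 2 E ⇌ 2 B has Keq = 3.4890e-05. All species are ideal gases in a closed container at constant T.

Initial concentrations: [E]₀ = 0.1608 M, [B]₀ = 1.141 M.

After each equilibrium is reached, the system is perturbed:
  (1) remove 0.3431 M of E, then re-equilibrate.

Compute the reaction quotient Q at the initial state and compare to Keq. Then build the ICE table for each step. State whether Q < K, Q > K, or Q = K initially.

Q₀ = 50.35 vs Keq = 3.4890e-05 ⇒ Q>K, reverse
Step 1:
                   E          B
  Initial     0.1608      1.141
  Change       1.133     -1.133
  Equil        1.294   0.007644
  solve Keq expr → x = -0.5667; check Q = 3.4890e-05
Then remove 0.3431 M of E.
Step 2:
                   E          B
  Initial     0.9511   0.007644
  Change    0.002015  -0.002015
  Equil       0.9531    0.00563
  solve Keq expr → x = -0.001007; check Q = 3.4890e-05

Q₀ = 50.35; Q > K (proceeds reverse)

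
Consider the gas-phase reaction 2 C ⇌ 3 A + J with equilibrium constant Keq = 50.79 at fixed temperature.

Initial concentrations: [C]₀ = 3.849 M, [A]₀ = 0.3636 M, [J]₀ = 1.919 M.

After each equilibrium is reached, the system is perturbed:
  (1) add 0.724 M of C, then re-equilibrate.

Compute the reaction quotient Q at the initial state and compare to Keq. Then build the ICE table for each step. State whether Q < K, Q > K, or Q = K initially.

Q₀ = 0.006227 vs Keq = 50.79 ⇒ Q<K, forward
Step 1:
                  C         A         J
  init        3.849    0.3636     1.919
  Δ          -2.172     3.258     1.086
  eq          1.677     3.622     3.005
  solve Keq expr → x = 1.086; check Q = 50.79
Then add 0.724 M of C.
Step 2:
                  C         A         J
  init        2.401     3.622     3.005
  Δ         -0.3229    0.4844    0.1615
  eq          2.078     4.106     3.167
  solve Keq expr → x = 0.1615; check Q = 50.79

Q₀ = 0.006227; Q < K (proceeds forward)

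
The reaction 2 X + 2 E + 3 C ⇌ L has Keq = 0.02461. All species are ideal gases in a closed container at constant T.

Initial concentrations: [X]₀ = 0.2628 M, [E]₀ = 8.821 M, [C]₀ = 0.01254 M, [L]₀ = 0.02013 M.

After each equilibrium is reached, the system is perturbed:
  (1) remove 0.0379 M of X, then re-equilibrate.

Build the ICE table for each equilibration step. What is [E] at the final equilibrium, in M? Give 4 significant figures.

[E]_eq = 8.861 M

Q₀ = 1900 vs Keq = 0.02461 ⇒ Q>K, reverse
Step 1:
                   X          E          C          L
  Initial     0.2628      8.821    0.01254    0.02013
  Change     0.04012    0.04012    0.06019   -0.02006
  Equil       0.3029      8.861    0.07273 6.8205e-05
  solve Keq expr → x = -0.02006; check Q = 0.02461
Then remove 0.0379 M of X.
Step 2:
                   X          E          C          L
  Initial      0.265      8.861    0.07273 6.8205e-05
  Change  3.1767e-05 3.1767e-05 4.7650e-05 -1.5883e-05
  Equil       0.2651      8.861    0.07277 5.2321e-05
  solve Keq expr → x = -1.5883e-05; check Q = 0.02461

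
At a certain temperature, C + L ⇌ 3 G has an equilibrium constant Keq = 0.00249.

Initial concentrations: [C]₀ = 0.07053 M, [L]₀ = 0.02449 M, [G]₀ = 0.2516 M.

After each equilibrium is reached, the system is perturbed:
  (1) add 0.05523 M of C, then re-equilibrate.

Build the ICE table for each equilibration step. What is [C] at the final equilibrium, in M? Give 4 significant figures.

[C]_eq = 0.1976 M

Q₀ = 9.221 vs Keq = 0.00249 ⇒ Q>K, reverse
Step 1:
                   C          L          G
  I          0.07053    0.02449     0.2516
  C          0.07298    0.07298    -0.2189
  E           0.1435    0.09747    0.03266
  solve Keq expr → x = -0.07298; check Q = 0.00249
Then add 0.05523 M of C.
Step 2:
                   C          L          G
  I           0.1987    0.09747    0.03266
  C        -0.001175  -0.001175   0.003525
  E           0.1976     0.0963    0.03618
  solve Keq expr → x = 0.001175; check Q = 0.00249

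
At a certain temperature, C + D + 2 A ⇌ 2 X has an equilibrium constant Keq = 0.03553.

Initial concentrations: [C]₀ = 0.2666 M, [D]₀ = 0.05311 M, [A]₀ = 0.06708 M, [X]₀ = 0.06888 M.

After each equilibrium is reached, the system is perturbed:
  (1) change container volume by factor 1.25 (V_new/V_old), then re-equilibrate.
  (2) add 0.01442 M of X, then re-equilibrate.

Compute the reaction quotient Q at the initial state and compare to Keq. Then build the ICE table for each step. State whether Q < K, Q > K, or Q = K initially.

Q₀ = 74.47; Q > K (proceeds reverse)

Q₀ = 74.47 vs Keq = 0.03553 ⇒ Q>K, reverse
Step 1:
                  C         D         A         X
  init       0.2666   0.05311   0.06708   0.06888
  Δ         0.03245   0.03245    0.0649   -0.0649
  eq         0.2991   0.08556     0.132  0.003979
  solve Keq expr → x = -0.03245; check Q = 0.03553
Then change container volume by factor 1.25 (V_new/V_old).
Step 2:
                  C         D         A         X
  init       0.2392   0.06845    0.1056  0.003184
  Δ       3.0724e-04 3.0724e-04 6.1449e-04 -6.1449e-04
  eq         0.2395   0.06876    0.1062  0.002569
  solve Keq expr → x = -3.0724e-04; check Q = 0.03553
Then add 0.01442 M of X.
Step 3:
                  C         D         A         X
  init       0.2395   0.06876    0.1062   0.01699
  Δ        0.006948  0.006948    0.0139   -0.0139
  eq         0.2465    0.0757    0.1201  0.003092
  solve Keq expr → x = -0.006948; check Q = 0.03553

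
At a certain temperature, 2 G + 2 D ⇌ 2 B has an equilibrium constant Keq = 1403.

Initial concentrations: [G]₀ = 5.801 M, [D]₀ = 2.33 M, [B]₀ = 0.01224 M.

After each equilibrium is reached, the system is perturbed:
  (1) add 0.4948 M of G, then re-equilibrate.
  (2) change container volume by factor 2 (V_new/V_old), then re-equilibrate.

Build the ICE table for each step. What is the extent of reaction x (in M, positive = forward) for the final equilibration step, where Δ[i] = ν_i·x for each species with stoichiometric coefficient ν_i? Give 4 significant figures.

Q₀ = 8.2006e-07 vs Keq = 1403 ⇒ Q<K, forward
Step 1:
                   G          D          B
  I            5.801       2.33    0.01224
  C           -2.312     -2.312      2.312
  E            3.489    0.01779      2.324
  solve Keq expr → x = 1.156; check Q = 1403
Then add 0.4948 M of G.
Step 2:
                   G          D          B
  I            3.984    0.01779      2.324
  C        -0.002186  -0.002186   0.002186
  E            3.981     0.0156      2.327
  solve Keq expr → x = 0.001093; check Q = 1403
Then change container volume by factor 2 (V_new/V_old).
Step 3:
                   G          D          B
  I            1.991   0.007801      1.163
  C         0.007639   0.007639  -0.007639
  E            1.998    0.01544      1.156
  solve Keq expr → x = -0.00382; check Q = 1403

x = -0.00382 M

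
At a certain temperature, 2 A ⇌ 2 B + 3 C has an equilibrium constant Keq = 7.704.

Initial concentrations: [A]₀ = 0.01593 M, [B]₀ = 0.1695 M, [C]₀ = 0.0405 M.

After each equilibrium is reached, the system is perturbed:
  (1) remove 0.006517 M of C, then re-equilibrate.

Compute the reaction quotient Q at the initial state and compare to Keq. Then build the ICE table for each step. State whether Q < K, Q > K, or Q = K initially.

Q₀ = 0.007521; Q < K (proceeds forward)

Q₀ = 0.007521 vs Keq = 7.704 ⇒ Q<K, forward
Step 1:
                   A          B          C
  Initial    0.01593     0.1695     0.0405
  Change    -0.01488    0.01488    0.02233
  Equil     0.001046     0.1844    0.06283
  solve Keq expr → x = 0.007442; check Q = 7.704
Then remove 0.006517 M of C.
Step 2:
                   A          B          C
  Initial   0.001046     0.1844    0.05631
  Change  -1.5233e-04 1.5233e-04 2.2849e-04
  Equil   8.9377e-04     0.1845    0.05654
  solve Keq expr → x = 7.6163e-05; check Q = 7.704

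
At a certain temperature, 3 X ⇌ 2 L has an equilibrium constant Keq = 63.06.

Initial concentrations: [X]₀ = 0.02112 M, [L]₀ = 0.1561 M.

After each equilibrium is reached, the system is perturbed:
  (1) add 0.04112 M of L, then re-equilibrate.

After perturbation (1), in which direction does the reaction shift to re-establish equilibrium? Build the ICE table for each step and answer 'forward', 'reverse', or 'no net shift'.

Direction: reverse

Q₀ = 2587 vs Keq = 63.06 ⇒ Q>K, reverse
Step 1:
                    X           L
  I           0.02112      0.1561
  C           0.04259    -0.02839
  E           0.06371      0.1277
  solve Keq expr → x = -0.0142; check Q = 63.06
Then add 0.04112 M of L.
Step 2:
                    X           L
  I           0.06371      0.1688
  C           0.01083   -0.007219
  E           0.07454      0.1616
  solve Keq expr → x = -0.003609; check Q = 63.06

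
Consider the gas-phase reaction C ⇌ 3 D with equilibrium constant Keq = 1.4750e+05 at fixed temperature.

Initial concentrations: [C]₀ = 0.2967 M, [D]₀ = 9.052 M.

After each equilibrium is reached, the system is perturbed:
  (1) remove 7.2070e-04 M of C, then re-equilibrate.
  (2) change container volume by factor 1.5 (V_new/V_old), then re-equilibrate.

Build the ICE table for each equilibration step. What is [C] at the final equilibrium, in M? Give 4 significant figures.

Q₀ = 2500 vs Keq = 1.4750e+05 ⇒ Q<K, forward
Step 1:
                   C          D
  init        0.2967      9.052
  Δ          -0.2901     0.8702
  eq        0.006623      9.922
  solve Keq expr → x = 0.2901; check Q = 1.4750e+05
Then remove 7.2070e-04 M of C.
Step 2:
                   C          D
  init      0.005902      9.922
  Δ       7.1640e-04  -0.002149
  eq        0.006618       9.92
  solve Keq expr → x = -7.1640e-04; check Q = 1.4750e+05
Then change container volume by factor 1.5 (V_new/V_old).
Step 3:
                   C          D
  init      0.004412      6.613
  Δ        -0.002445   0.007334
  eq        0.001968      6.621
  solve Keq expr → x = 0.002445; check Q = 1.4750e+05

[C]_eq = 0.001968 M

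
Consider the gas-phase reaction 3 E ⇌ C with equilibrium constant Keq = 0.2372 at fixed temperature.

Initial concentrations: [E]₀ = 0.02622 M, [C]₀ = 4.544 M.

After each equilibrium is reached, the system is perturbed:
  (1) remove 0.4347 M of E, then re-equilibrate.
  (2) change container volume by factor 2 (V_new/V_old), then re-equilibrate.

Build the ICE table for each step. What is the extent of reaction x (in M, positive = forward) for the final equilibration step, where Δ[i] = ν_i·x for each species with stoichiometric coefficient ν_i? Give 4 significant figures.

x = -0.2148 M

Q₀ = 2.5208e+05 vs Keq = 0.2372 ⇒ Q>K, reverse
Step 1:
                  E         C
  I         0.02622     4.544
  C           2.477   -0.8255
  E           2.503     3.718
  solve Keq expr → x = -0.8255; check Q = 0.2372
Then remove 0.4347 M of E.
Step 2:
                  E         C
  I           2.068     3.718
  C          0.4041   -0.1347
  E           2.472     3.584
  solve Keq expr → x = -0.1347; check Q = 0.2372
Then change container volume by factor 2 (V_new/V_old).
Step 3:
                  E         C
  I           1.236     1.792
  C          0.6443   -0.2148
  E            1.88     1.577
  solve Keq expr → x = -0.2148; check Q = 0.2372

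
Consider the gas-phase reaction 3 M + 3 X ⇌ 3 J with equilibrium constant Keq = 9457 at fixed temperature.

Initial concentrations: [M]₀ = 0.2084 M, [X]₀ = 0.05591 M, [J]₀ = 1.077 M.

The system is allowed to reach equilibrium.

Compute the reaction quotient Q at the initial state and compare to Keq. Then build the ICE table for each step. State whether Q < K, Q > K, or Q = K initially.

Q₀ = 7.8974e+05; Q > K (proceeds reverse)

Q₀ = 7.8974e+05 vs Keq = 9457 ⇒ Q>K, reverse
Step 1:
                  M         X         J
  init       0.2084   0.05591     1.077
  Δ         0.09629   0.09629  -0.09629
  eq         0.3047    0.1522    0.9807
  solve Keq expr → x = -0.0321; check Q = 9457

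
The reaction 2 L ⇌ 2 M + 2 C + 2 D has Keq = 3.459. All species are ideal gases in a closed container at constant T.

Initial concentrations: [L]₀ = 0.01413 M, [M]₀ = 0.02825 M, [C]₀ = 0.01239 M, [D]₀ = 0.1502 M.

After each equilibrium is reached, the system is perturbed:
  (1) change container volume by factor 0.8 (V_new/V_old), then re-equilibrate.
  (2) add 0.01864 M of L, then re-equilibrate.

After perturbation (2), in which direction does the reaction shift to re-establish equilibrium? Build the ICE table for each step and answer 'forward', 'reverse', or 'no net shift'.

Q₀ = 1.3843e-05 vs Keq = 3.459 ⇒ Q<K, forward
Step 1:
                   L          M          C          D
  I          0.01413    0.02825    0.01239     0.1502
  C         -0.01403    0.01403    0.01403    0.01403
  E       9.8647e-05    0.04228    0.02642     0.1642
  solve Keq expr → x = 0.007016; check Q = 3.459
Then change container volume by factor 0.8 (V_new/V_old).
Step 2:
                   L          M          C          D
  I       1.2331e-04    0.05285    0.03303     0.2053
  C       6.8647e-05 -6.8647e-05 -6.8647e-05 -6.8647e-05
  E       1.9196e-04    0.05278    0.03296     0.2052
  solve Keq expr → x = -3.4323e-05; check Q = 3.459
Then add 0.01864 M of L.
Step 3:
                   L          M          C          D
  I          0.01883    0.05278    0.03296     0.2052
  C         -0.01839    0.01839    0.01839    0.01839
  E       4.3944e-04    0.07118    0.05135     0.2236
  solve Keq expr → x = 0.009196; check Q = 3.459

Direction: forward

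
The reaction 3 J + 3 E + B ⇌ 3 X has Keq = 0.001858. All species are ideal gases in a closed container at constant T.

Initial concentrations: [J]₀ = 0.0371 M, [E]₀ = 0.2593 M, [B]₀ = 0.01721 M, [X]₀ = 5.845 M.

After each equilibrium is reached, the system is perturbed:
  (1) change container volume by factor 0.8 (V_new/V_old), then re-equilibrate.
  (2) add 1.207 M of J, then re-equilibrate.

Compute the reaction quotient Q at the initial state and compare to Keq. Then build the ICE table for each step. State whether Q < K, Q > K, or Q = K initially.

Q₀ = 1.3033e+10; Q > K (proceeds reverse)

Q₀ = 1.3033e+10 vs Keq = 0.001858 ⇒ Q>K, reverse
Step 1:
                   J          E          B          X
  Initial     0.0371     0.2593    0.01721      5.845
  Change       3.784      3.784      1.261     -3.784
  Equil        3.821      4.043      1.278      2.061
  solve Keq expr → x = -1.261; check Q = 0.001858
Then change container volume by factor 0.8 (V_new/V_old).
Step 2:
                   J          E          B          X
  Initial      4.776      5.054      1.598      2.577
  Change     -0.3465    -0.3465    -0.1155     0.3465
  Equil         4.43      4.707      1.483      2.923
  solve Keq expr → x = 0.1155; check Q = 0.001858
Then add 1.207 M of J.
Step 3:
                   J          E          B          X
  Initial      5.637      4.707      1.483      2.923
  Change     -0.2993    -0.2993   -0.09977     0.2993
  Equil        5.337      4.408      1.383      3.222
  solve Keq expr → x = 0.09977; check Q = 0.001858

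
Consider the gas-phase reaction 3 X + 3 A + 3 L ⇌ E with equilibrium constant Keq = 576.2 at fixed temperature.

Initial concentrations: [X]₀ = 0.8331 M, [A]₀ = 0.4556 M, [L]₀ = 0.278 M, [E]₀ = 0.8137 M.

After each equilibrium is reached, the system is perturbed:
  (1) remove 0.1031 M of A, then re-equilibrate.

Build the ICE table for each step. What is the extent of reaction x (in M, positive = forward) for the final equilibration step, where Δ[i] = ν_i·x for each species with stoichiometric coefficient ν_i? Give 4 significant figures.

Q₀ = 692.6 vs Keq = 576.2 ⇒ Q>K, reverse
Step 1:
                  X         A         L         E
  Initial    0.8331    0.4556     0.278    0.8137
  Change   0.008704  0.008704  0.008704 -0.002901
  Equil      0.8418    0.4643    0.2867    0.8108
  solve Keq expr → x = -0.002901; check Q = 576.2
Then remove 0.1031 M of A.
Step 2:
                  X         A         L         E
  Initial    0.8418    0.3612    0.2867    0.8108
  Change    0.03469   0.03469   0.03469  -0.01156
  Equil      0.8765    0.3959    0.3214    0.7992
  solve Keq expr → x = -0.01156; check Q = 576.2

x = -0.01156 M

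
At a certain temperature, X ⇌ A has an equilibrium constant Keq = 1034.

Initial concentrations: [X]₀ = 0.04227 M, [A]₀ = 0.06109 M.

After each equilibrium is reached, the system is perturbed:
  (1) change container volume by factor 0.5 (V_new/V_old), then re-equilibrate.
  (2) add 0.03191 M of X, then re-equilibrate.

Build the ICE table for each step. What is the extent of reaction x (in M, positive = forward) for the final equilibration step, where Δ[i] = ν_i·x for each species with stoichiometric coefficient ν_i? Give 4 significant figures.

x = 0.03188 M

Q₀ = 1.445 vs Keq = 1034 ⇒ Q<K, forward
Step 1:
                  X         A
  I         0.04227   0.06109
  C        -0.04217   0.04217
  E       9.9865e-05    0.1033
  solve Keq expr → x = 0.04217; check Q = 1034
Then change container volume by factor 0.5 (V_new/V_old).
Step 2:
                  X         A
  I       1.9973e-04    0.2065
  C               0         0
  E       1.9973e-04    0.2065
  solve Keq expr → x = 0; check Q = 1034
Then add 0.03191 M of X.
Step 3:
                  X         A
  I         0.03211    0.2065
  C        -0.03188   0.03188
  E       2.3056e-04    0.2384
  solve Keq expr → x = 0.03188; check Q = 1034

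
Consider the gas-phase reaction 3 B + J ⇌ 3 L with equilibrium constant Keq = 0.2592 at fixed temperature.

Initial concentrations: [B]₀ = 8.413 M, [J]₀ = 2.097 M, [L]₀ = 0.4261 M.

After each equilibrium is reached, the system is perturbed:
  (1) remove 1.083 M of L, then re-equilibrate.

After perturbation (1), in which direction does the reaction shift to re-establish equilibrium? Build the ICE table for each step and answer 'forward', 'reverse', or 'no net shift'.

Direction: forward

Q₀ = 6.1956e-05 vs Keq = 0.2592 ⇒ Q<K, forward
Step 1:
                   B          J          L
  I            8.413      2.097     0.4261
  C           -3.066     -1.022      3.066
  E            5.347      1.075      3.492
  solve Keq expr → x = 1.022; check Q = 0.2592
Then remove 1.083 M of L.
Step 2:
                   B          J          L
  I            5.347      1.075      2.409
  C          -0.5421    -0.1807     0.5421
  E            4.805     0.8942      2.951
  solve Keq expr → x = 0.1807; check Q = 0.2592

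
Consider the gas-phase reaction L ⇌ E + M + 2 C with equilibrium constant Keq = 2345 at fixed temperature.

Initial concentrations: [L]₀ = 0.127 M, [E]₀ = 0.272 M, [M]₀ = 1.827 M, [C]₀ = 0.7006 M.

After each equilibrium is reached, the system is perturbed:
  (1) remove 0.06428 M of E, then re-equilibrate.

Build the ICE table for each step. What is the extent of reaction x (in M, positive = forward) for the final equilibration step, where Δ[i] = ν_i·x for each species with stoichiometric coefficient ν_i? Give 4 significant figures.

Q₀ = 1.921 vs Keq = 2345 ⇒ Q<K, forward
Step 1:
                   L          E          M          C
  init         0.127      0.272      1.827     0.7006
  Δ          -0.1267     0.1267     0.1267     0.2534
  eq      3.0231e-04     0.3987      1.954      0.954
  solve Keq expr → x = 0.1267; check Q = 2345
Then remove 0.06428 M of E.
Step 2:
                   L          E          M          C
  init    3.0231e-04     0.3344      1.954      0.954
  Δ       -4.8645e-05 4.8645e-05 4.8645e-05 9.7290e-05
  eq      2.5366e-04     0.3345      1.954     0.9541
  solve Keq expr → x = 4.8645e-05; check Q = 2345

x = 4.8645e-05 M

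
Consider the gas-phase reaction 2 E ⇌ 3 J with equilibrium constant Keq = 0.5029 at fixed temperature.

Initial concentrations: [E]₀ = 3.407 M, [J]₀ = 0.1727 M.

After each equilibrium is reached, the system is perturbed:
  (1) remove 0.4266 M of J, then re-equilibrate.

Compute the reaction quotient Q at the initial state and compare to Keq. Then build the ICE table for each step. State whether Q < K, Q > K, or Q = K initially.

Q₀ = 4.4374e-04; Q < K (proceeds forward)

Q₀ = 4.4374e-04 vs Keq = 0.5029 ⇒ Q<K, forward
Step 1:
                    E           J
  I             3.407      0.1727
  C           -0.8708       1.306
  E             2.536       1.479
  solve Keq expr → x = 0.4354; check Q = 0.5029
Then remove 0.4266 M of J.
Step 2:
                    E           J
  I             2.536       1.052
  C           -0.2251      0.3377
  E             2.311        1.39
  solve Keq expr → x = 0.1126; check Q = 0.5029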